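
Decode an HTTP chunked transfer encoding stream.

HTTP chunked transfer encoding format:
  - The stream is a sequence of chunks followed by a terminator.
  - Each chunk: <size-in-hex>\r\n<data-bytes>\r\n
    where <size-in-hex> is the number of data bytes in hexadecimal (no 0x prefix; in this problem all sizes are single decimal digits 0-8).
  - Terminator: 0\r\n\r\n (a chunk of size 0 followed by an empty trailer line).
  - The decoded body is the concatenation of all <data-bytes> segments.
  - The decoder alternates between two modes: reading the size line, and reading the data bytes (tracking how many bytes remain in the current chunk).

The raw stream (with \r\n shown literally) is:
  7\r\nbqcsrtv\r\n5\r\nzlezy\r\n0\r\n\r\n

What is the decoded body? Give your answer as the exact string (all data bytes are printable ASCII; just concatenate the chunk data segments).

Chunk 1: stream[0..1]='7' size=0x7=7, data at stream[3..10]='bqcsrtv' -> body[0..7], body so far='bqcsrtv'
Chunk 2: stream[12..13]='5' size=0x5=5, data at stream[15..20]='zlezy' -> body[7..12], body so far='bqcsrtvzlezy'
Chunk 3: stream[22..23]='0' size=0 (terminator). Final body='bqcsrtvzlezy' (12 bytes)

Answer: bqcsrtvzlezy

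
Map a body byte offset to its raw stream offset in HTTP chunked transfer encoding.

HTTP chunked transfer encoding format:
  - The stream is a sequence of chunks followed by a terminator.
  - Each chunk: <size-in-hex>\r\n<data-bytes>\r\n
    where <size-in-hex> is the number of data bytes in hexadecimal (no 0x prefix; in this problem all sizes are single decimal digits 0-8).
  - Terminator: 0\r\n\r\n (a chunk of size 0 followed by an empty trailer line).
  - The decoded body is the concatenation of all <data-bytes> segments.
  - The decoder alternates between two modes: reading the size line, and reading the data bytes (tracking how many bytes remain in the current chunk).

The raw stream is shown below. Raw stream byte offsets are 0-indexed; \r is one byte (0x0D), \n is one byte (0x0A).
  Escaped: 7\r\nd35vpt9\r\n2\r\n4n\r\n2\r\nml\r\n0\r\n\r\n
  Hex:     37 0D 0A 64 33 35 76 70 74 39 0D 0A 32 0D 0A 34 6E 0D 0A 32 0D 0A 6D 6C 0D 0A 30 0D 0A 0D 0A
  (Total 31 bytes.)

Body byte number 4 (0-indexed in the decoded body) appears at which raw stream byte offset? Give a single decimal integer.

Chunk 1: stream[0..1]='7' size=0x7=7, data at stream[3..10]='d35vpt9' -> body[0..7], body so far='d35vpt9'
Chunk 2: stream[12..13]='2' size=0x2=2, data at stream[15..17]='4n' -> body[7..9], body so far='d35vpt94n'
Chunk 3: stream[19..20]='2' size=0x2=2, data at stream[22..24]='ml' -> body[9..11], body so far='d35vpt94nml'
Chunk 4: stream[26..27]='0' size=0 (terminator). Final body='d35vpt94nml' (11 bytes)
Body byte 4 at stream offset 7

Answer: 7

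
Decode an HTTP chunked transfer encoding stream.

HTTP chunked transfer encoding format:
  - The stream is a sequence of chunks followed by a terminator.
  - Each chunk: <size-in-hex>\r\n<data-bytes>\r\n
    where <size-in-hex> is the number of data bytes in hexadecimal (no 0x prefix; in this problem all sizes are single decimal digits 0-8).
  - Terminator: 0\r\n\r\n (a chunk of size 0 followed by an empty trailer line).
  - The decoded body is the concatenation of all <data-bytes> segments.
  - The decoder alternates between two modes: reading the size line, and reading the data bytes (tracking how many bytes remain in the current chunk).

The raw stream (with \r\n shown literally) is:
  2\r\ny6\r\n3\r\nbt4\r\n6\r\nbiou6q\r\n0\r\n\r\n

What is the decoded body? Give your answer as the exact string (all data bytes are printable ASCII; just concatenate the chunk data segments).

Answer: y6bt4biou6q

Derivation:
Chunk 1: stream[0..1]='2' size=0x2=2, data at stream[3..5]='y6' -> body[0..2], body so far='y6'
Chunk 2: stream[7..8]='3' size=0x3=3, data at stream[10..13]='bt4' -> body[2..5], body so far='y6bt4'
Chunk 3: stream[15..16]='6' size=0x6=6, data at stream[18..24]='biou6q' -> body[5..11], body so far='y6bt4biou6q'
Chunk 4: stream[26..27]='0' size=0 (terminator). Final body='y6bt4biou6q' (11 bytes)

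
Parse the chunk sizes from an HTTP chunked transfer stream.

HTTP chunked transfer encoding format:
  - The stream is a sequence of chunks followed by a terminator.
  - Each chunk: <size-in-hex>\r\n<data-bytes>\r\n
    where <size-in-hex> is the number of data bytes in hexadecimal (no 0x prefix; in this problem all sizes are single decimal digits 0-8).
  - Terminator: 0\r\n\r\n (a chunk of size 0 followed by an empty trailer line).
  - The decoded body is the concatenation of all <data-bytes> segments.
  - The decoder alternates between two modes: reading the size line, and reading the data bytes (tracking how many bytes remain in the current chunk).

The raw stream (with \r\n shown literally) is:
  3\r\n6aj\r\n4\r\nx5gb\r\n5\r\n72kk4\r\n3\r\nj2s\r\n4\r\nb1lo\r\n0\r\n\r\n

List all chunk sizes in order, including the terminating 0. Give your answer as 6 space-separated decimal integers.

Answer: 3 4 5 3 4 0

Derivation:
Chunk 1: stream[0..1]='3' size=0x3=3, data at stream[3..6]='6aj' -> body[0..3], body so far='6aj'
Chunk 2: stream[8..9]='4' size=0x4=4, data at stream[11..15]='x5gb' -> body[3..7], body so far='6ajx5gb'
Chunk 3: stream[17..18]='5' size=0x5=5, data at stream[20..25]='72kk4' -> body[7..12], body so far='6ajx5gb72kk4'
Chunk 4: stream[27..28]='3' size=0x3=3, data at stream[30..33]='j2s' -> body[12..15], body so far='6ajx5gb72kk4j2s'
Chunk 5: stream[35..36]='4' size=0x4=4, data at stream[38..42]='b1lo' -> body[15..19], body so far='6ajx5gb72kk4j2sb1lo'
Chunk 6: stream[44..45]='0' size=0 (terminator). Final body='6ajx5gb72kk4j2sb1lo' (19 bytes)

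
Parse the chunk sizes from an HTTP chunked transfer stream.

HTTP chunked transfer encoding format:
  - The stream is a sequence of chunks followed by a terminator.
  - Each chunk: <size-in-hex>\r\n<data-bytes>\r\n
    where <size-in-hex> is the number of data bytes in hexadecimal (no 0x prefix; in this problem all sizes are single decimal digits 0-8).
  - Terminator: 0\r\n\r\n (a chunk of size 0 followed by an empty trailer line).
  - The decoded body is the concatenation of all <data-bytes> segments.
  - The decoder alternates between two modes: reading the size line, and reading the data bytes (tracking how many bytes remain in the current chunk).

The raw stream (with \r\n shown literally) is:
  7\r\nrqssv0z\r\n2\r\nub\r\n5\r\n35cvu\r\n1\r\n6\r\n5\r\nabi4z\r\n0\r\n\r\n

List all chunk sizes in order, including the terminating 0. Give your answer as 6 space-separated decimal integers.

Answer: 7 2 5 1 5 0

Derivation:
Chunk 1: stream[0..1]='7' size=0x7=7, data at stream[3..10]='rqssv0z' -> body[0..7], body so far='rqssv0z'
Chunk 2: stream[12..13]='2' size=0x2=2, data at stream[15..17]='ub' -> body[7..9], body so far='rqssv0zub'
Chunk 3: stream[19..20]='5' size=0x5=5, data at stream[22..27]='35cvu' -> body[9..14], body so far='rqssv0zub35cvu'
Chunk 4: stream[29..30]='1' size=0x1=1, data at stream[32..33]='6' -> body[14..15], body so far='rqssv0zub35cvu6'
Chunk 5: stream[35..36]='5' size=0x5=5, data at stream[38..43]='abi4z' -> body[15..20], body so far='rqssv0zub35cvu6abi4z'
Chunk 6: stream[45..46]='0' size=0 (terminator). Final body='rqssv0zub35cvu6abi4z' (20 bytes)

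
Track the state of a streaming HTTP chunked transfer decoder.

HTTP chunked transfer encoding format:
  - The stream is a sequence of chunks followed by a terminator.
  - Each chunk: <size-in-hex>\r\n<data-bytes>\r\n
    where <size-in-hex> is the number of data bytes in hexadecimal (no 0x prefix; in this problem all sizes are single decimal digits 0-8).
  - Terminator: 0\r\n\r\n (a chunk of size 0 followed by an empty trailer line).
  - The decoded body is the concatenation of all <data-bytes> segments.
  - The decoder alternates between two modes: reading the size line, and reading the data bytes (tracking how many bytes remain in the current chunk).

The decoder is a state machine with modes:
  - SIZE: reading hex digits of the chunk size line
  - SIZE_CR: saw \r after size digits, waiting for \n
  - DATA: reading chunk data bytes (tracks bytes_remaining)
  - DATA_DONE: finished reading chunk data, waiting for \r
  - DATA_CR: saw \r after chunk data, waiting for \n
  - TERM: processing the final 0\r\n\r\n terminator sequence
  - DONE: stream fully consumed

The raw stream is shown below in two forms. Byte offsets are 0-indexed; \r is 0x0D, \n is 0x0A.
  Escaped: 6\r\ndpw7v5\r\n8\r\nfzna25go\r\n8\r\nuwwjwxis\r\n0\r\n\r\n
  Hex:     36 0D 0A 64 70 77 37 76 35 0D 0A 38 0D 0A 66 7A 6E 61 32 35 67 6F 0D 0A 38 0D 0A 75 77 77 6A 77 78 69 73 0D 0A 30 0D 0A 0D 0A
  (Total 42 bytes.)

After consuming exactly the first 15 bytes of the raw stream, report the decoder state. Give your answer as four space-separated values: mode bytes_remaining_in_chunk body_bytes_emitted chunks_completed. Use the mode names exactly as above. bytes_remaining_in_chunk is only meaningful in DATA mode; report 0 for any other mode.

Byte 0 = '6': mode=SIZE remaining=0 emitted=0 chunks_done=0
Byte 1 = 0x0D: mode=SIZE_CR remaining=0 emitted=0 chunks_done=0
Byte 2 = 0x0A: mode=DATA remaining=6 emitted=0 chunks_done=0
Byte 3 = 'd': mode=DATA remaining=5 emitted=1 chunks_done=0
Byte 4 = 'p': mode=DATA remaining=4 emitted=2 chunks_done=0
Byte 5 = 'w': mode=DATA remaining=3 emitted=3 chunks_done=0
Byte 6 = '7': mode=DATA remaining=2 emitted=4 chunks_done=0
Byte 7 = 'v': mode=DATA remaining=1 emitted=5 chunks_done=0
Byte 8 = '5': mode=DATA_DONE remaining=0 emitted=6 chunks_done=0
Byte 9 = 0x0D: mode=DATA_CR remaining=0 emitted=6 chunks_done=0
Byte 10 = 0x0A: mode=SIZE remaining=0 emitted=6 chunks_done=1
Byte 11 = '8': mode=SIZE remaining=0 emitted=6 chunks_done=1
Byte 12 = 0x0D: mode=SIZE_CR remaining=0 emitted=6 chunks_done=1
Byte 13 = 0x0A: mode=DATA remaining=8 emitted=6 chunks_done=1
Byte 14 = 'f': mode=DATA remaining=7 emitted=7 chunks_done=1

Answer: DATA 7 7 1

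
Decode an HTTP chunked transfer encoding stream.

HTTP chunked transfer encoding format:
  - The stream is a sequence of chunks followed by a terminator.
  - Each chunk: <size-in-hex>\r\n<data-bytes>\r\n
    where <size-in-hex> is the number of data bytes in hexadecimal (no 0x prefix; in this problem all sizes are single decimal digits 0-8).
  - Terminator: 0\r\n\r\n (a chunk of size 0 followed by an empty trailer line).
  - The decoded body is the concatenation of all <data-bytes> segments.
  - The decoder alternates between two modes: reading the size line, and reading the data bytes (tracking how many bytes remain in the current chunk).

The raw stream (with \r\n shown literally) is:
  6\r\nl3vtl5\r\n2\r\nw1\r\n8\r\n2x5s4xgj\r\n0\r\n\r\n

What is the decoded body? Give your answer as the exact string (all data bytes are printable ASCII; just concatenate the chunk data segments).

Answer: l3vtl5w12x5s4xgj

Derivation:
Chunk 1: stream[0..1]='6' size=0x6=6, data at stream[3..9]='l3vtl5' -> body[0..6], body so far='l3vtl5'
Chunk 2: stream[11..12]='2' size=0x2=2, data at stream[14..16]='w1' -> body[6..8], body so far='l3vtl5w1'
Chunk 3: stream[18..19]='8' size=0x8=8, data at stream[21..29]='2x5s4xgj' -> body[8..16], body so far='l3vtl5w12x5s4xgj'
Chunk 4: stream[31..32]='0' size=0 (terminator). Final body='l3vtl5w12x5s4xgj' (16 bytes)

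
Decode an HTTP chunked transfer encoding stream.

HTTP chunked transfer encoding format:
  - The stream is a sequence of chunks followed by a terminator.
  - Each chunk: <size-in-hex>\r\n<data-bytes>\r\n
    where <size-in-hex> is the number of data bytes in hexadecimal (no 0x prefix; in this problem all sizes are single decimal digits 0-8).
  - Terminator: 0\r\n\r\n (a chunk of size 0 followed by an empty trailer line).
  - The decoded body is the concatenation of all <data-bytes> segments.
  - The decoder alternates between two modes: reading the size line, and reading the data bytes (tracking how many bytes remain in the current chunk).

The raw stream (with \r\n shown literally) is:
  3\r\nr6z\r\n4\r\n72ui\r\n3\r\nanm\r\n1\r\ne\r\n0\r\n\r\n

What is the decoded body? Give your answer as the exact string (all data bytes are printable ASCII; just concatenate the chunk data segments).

Chunk 1: stream[0..1]='3' size=0x3=3, data at stream[3..6]='r6z' -> body[0..3], body so far='r6z'
Chunk 2: stream[8..9]='4' size=0x4=4, data at stream[11..15]='72ui' -> body[3..7], body so far='r6z72ui'
Chunk 3: stream[17..18]='3' size=0x3=3, data at stream[20..23]='anm' -> body[7..10], body so far='r6z72uianm'
Chunk 4: stream[25..26]='1' size=0x1=1, data at stream[28..29]='e' -> body[10..11], body so far='r6z72uianme'
Chunk 5: stream[31..32]='0' size=0 (terminator). Final body='r6z72uianme' (11 bytes)

Answer: r6z72uianme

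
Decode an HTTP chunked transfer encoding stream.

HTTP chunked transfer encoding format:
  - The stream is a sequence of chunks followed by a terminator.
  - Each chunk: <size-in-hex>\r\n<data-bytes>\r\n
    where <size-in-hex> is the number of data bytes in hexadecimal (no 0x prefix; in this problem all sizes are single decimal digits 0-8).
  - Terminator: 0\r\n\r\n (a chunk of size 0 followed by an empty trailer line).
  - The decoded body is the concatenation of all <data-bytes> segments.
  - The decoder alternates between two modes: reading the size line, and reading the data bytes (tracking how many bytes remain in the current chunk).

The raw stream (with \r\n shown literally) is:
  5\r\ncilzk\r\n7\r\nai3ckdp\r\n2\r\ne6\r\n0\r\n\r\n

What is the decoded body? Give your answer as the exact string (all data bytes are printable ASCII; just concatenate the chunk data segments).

Chunk 1: stream[0..1]='5' size=0x5=5, data at stream[3..8]='cilzk' -> body[0..5], body so far='cilzk'
Chunk 2: stream[10..11]='7' size=0x7=7, data at stream[13..20]='ai3ckdp' -> body[5..12], body so far='cilzkai3ckdp'
Chunk 3: stream[22..23]='2' size=0x2=2, data at stream[25..27]='e6' -> body[12..14], body so far='cilzkai3ckdpe6'
Chunk 4: stream[29..30]='0' size=0 (terminator). Final body='cilzkai3ckdpe6' (14 bytes)

Answer: cilzkai3ckdpe6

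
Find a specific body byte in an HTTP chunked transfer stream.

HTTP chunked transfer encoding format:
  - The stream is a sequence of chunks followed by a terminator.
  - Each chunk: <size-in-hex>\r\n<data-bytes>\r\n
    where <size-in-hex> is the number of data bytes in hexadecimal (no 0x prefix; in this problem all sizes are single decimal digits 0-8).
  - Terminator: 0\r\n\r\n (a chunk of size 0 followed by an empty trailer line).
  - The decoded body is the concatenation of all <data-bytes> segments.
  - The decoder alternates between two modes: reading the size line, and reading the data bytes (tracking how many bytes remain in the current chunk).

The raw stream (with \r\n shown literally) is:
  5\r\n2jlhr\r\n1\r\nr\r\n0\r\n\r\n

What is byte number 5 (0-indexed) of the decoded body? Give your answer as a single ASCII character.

Chunk 1: stream[0..1]='5' size=0x5=5, data at stream[3..8]='2jlhr' -> body[0..5], body so far='2jlhr'
Chunk 2: stream[10..11]='1' size=0x1=1, data at stream[13..14]='r' -> body[5..6], body so far='2jlhrr'
Chunk 3: stream[16..17]='0' size=0 (terminator). Final body='2jlhrr' (6 bytes)
Body byte 5 = 'r'

Answer: r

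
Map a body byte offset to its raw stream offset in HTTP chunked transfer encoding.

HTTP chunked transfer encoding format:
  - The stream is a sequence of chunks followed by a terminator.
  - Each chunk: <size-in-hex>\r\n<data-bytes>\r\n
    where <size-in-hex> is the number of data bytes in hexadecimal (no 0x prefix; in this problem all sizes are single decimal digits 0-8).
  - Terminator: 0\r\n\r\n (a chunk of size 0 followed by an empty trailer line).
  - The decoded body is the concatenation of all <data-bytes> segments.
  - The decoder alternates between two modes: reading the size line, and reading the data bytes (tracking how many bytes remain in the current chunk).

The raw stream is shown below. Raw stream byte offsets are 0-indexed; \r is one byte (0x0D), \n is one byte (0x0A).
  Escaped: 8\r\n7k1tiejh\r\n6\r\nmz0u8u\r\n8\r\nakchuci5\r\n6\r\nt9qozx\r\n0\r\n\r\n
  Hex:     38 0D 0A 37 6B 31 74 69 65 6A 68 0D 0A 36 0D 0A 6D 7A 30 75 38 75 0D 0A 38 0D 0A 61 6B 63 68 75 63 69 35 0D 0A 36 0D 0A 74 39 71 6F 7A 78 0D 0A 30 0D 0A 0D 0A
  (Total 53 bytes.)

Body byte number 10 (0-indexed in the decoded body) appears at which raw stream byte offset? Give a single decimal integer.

Chunk 1: stream[0..1]='8' size=0x8=8, data at stream[3..11]='7k1tiejh' -> body[0..8], body so far='7k1tiejh'
Chunk 2: stream[13..14]='6' size=0x6=6, data at stream[16..22]='mz0u8u' -> body[8..14], body so far='7k1tiejhmz0u8u'
Chunk 3: stream[24..25]='8' size=0x8=8, data at stream[27..35]='akchuci5' -> body[14..22], body so far='7k1tiejhmz0u8uakchuci5'
Chunk 4: stream[37..38]='6' size=0x6=6, data at stream[40..46]='t9qozx' -> body[22..28], body so far='7k1tiejhmz0u8uakchuci5t9qozx'
Chunk 5: stream[48..49]='0' size=0 (terminator). Final body='7k1tiejhmz0u8uakchuci5t9qozx' (28 bytes)
Body byte 10 at stream offset 18

Answer: 18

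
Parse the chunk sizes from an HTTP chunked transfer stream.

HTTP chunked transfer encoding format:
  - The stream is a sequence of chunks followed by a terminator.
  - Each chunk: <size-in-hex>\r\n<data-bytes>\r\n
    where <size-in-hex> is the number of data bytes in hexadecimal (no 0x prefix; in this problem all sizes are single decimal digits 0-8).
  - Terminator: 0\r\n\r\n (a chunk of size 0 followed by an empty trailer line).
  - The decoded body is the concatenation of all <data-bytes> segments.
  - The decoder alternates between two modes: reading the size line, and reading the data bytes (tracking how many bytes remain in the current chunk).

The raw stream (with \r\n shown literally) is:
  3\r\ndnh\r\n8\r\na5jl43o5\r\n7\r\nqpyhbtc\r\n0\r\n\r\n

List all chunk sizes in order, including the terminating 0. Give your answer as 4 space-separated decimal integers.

Answer: 3 8 7 0

Derivation:
Chunk 1: stream[0..1]='3' size=0x3=3, data at stream[3..6]='dnh' -> body[0..3], body so far='dnh'
Chunk 2: stream[8..9]='8' size=0x8=8, data at stream[11..19]='a5jl43o5' -> body[3..11], body so far='dnha5jl43o5'
Chunk 3: stream[21..22]='7' size=0x7=7, data at stream[24..31]='qpyhbtc' -> body[11..18], body so far='dnha5jl43o5qpyhbtc'
Chunk 4: stream[33..34]='0' size=0 (terminator). Final body='dnha5jl43o5qpyhbtc' (18 bytes)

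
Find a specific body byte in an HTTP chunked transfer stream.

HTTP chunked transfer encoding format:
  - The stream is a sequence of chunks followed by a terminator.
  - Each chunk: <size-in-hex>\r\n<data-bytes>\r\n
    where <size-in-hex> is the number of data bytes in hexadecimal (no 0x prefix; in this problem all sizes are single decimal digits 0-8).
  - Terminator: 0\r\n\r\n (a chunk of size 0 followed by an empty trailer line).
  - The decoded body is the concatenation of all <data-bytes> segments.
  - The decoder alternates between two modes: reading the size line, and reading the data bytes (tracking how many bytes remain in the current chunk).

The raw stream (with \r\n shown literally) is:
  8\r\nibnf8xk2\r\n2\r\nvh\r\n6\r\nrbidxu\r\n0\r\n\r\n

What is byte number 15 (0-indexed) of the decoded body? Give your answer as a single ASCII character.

Chunk 1: stream[0..1]='8' size=0x8=8, data at stream[3..11]='ibnf8xk2' -> body[0..8], body so far='ibnf8xk2'
Chunk 2: stream[13..14]='2' size=0x2=2, data at stream[16..18]='vh' -> body[8..10], body so far='ibnf8xk2vh'
Chunk 3: stream[20..21]='6' size=0x6=6, data at stream[23..29]='rbidxu' -> body[10..16], body so far='ibnf8xk2vhrbidxu'
Chunk 4: stream[31..32]='0' size=0 (terminator). Final body='ibnf8xk2vhrbidxu' (16 bytes)
Body byte 15 = 'u'

Answer: u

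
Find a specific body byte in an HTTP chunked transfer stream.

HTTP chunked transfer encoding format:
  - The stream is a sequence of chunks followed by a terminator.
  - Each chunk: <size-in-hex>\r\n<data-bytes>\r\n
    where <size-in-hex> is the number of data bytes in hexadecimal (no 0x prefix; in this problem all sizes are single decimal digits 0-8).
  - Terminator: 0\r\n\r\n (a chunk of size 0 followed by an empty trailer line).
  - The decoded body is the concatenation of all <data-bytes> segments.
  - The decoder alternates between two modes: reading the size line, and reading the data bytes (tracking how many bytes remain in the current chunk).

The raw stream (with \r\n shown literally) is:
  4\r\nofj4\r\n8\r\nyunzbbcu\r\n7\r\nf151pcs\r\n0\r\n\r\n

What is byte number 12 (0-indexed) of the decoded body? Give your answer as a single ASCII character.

Answer: f

Derivation:
Chunk 1: stream[0..1]='4' size=0x4=4, data at stream[3..7]='ofj4' -> body[0..4], body so far='ofj4'
Chunk 2: stream[9..10]='8' size=0x8=8, data at stream[12..20]='yunzbbcu' -> body[4..12], body so far='ofj4yunzbbcu'
Chunk 3: stream[22..23]='7' size=0x7=7, data at stream[25..32]='f151pcs' -> body[12..19], body so far='ofj4yunzbbcuf151pcs'
Chunk 4: stream[34..35]='0' size=0 (terminator). Final body='ofj4yunzbbcuf151pcs' (19 bytes)
Body byte 12 = 'f'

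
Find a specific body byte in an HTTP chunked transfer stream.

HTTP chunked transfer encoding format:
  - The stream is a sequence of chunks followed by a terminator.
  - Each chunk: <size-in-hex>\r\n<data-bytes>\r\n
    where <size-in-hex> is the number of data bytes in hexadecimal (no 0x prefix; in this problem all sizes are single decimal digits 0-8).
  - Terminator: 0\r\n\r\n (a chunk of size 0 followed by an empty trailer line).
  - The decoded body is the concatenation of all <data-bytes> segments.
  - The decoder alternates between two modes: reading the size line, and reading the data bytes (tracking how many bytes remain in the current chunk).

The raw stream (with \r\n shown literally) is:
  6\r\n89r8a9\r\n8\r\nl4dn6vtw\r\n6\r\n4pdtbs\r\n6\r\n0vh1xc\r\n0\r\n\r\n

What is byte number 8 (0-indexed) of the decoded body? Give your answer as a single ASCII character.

Chunk 1: stream[0..1]='6' size=0x6=6, data at stream[3..9]='89r8a9' -> body[0..6], body so far='89r8a9'
Chunk 2: stream[11..12]='8' size=0x8=8, data at stream[14..22]='l4dn6vtw' -> body[6..14], body so far='89r8a9l4dn6vtw'
Chunk 3: stream[24..25]='6' size=0x6=6, data at stream[27..33]='4pdtbs' -> body[14..20], body so far='89r8a9l4dn6vtw4pdtbs'
Chunk 4: stream[35..36]='6' size=0x6=6, data at stream[38..44]='0vh1xc' -> body[20..26], body so far='89r8a9l4dn6vtw4pdtbs0vh1xc'
Chunk 5: stream[46..47]='0' size=0 (terminator). Final body='89r8a9l4dn6vtw4pdtbs0vh1xc' (26 bytes)
Body byte 8 = 'd'

Answer: d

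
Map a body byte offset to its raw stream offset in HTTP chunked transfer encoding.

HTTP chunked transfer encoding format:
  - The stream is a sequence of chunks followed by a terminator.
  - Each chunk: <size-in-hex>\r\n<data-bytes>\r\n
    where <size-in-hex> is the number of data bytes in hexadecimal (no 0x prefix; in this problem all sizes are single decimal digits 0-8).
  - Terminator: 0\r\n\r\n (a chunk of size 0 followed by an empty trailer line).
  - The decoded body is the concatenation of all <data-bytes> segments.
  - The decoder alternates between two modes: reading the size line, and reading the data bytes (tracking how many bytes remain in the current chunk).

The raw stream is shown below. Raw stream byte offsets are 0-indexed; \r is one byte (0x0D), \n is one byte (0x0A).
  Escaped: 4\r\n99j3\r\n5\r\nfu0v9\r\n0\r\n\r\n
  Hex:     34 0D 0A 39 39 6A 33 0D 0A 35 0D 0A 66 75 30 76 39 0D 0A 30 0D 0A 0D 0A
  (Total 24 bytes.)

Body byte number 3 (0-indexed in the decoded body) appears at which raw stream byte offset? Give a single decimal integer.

Chunk 1: stream[0..1]='4' size=0x4=4, data at stream[3..7]='99j3' -> body[0..4], body so far='99j3'
Chunk 2: stream[9..10]='5' size=0x5=5, data at stream[12..17]='fu0v9' -> body[4..9], body so far='99j3fu0v9'
Chunk 3: stream[19..20]='0' size=0 (terminator). Final body='99j3fu0v9' (9 bytes)
Body byte 3 at stream offset 6

Answer: 6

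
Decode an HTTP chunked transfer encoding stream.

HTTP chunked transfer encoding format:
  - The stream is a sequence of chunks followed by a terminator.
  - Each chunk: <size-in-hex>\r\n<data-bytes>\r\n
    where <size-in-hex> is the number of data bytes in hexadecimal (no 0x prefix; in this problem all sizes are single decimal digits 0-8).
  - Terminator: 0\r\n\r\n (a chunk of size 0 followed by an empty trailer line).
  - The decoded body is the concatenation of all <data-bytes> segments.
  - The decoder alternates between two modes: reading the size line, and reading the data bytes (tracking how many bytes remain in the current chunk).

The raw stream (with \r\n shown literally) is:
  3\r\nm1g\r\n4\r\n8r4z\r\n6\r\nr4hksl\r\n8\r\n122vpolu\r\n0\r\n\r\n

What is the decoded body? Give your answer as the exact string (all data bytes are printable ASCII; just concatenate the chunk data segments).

Chunk 1: stream[0..1]='3' size=0x3=3, data at stream[3..6]='m1g' -> body[0..3], body so far='m1g'
Chunk 2: stream[8..9]='4' size=0x4=4, data at stream[11..15]='8r4z' -> body[3..7], body so far='m1g8r4z'
Chunk 3: stream[17..18]='6' size=0x6=6, data at stream[20..26]='r4hksl' -> body[7..13], body so far='m1g8r4zr4hksl'
Chunk 4: stream[28..29]='8' size=0x8=8, data at stream[31..39]='122vpolu' -> body[13..21], body so far='m1g8r4zr4hksl122vpolu'
Chunk 5: stream[41..42]='0' size=0 (terminator). Final body='m1g8r4zr4hksl122vpolu' (21 bytes)

Answer: m1g8r4zr4hksl122vpolu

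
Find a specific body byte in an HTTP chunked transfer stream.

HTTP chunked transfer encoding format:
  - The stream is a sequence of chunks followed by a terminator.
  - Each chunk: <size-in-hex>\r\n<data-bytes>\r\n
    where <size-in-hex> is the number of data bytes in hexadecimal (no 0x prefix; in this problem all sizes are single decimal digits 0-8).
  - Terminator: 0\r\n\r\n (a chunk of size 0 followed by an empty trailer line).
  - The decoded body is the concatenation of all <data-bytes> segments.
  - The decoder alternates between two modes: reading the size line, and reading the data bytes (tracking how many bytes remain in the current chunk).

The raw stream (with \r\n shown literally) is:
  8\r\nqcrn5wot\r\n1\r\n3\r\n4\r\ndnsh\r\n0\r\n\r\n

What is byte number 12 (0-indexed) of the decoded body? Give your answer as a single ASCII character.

Answer: h

Derivation:
Chunk 1: stream[0..1]='8' size=0x8=8, data at stream[3..11]='qcrn5wot' -> body[0..8], body so far='qcrn5wot'
Chunk 2: stream[13..14]='1' size=0x1=1, data at stream[16..17]='3' -> body[8..9], body so far='qcrn5wot3'
Chunk 3: stream[19..20]='4' size=0x4=4, data at stream[22..26]='dnsh' -> body[9..13], body so far='qcrn5wot3dnsh'
Chunk 4: stream[28..29]='0' size=0 (terminator). Final body='qcrn5wot3dnsh' (13 bytes)
Body byte 12 = 'h'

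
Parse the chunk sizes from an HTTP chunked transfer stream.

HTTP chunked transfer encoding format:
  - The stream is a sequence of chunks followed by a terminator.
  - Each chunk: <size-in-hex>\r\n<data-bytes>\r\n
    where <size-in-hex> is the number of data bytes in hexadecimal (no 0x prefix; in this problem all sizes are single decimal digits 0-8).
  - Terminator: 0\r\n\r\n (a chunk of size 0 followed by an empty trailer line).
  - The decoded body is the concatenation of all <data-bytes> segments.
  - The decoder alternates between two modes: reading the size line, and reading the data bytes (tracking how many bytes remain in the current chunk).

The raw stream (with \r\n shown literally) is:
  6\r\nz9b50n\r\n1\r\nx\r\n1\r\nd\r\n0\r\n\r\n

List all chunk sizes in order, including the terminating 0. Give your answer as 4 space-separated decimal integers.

Answer: 6 1 1 0

Derivation:
Chunk 1: stream[0..1]='6' size=0x6=6, data at stream[3..9]='z9b50n' -> body[0..6], body so far='z9b50n'
Chunk 2: stream[11..12]='1' size=0x1=1, data at stream[14..15]='x' -> body[6..7], body so far='z9b50nx'
Chunk 3: stream[17..18]='1' size=0x1=1, data at stream[20..21]='d' -> body[7..8], body so far='z9b50nxd'
Chunk 4: stream[23..24]='0' size=0 (terminator). Final body='z9b50nxd' (8 bytes)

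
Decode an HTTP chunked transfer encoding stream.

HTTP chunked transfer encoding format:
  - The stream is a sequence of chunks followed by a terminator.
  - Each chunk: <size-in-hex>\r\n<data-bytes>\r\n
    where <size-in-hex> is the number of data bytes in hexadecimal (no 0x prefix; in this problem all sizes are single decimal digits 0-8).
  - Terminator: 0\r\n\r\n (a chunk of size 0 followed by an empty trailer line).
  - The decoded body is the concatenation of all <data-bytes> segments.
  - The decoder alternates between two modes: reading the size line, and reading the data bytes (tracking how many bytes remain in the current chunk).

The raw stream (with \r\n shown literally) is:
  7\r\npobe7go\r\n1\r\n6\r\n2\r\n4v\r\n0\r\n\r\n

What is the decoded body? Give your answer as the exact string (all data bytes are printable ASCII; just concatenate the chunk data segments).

Answer: pobe7go64v

Derivation:
Chunk 1: stream[0..1]='7' size=0x7=7, data at stream[3..10]='pobe7go' -> body[0..7], body so far='pobe7go'
Chunk 2: stream[12..13]='1' size=0x1=1, data at stream[15..16]='6' -> body[7..8], body so far='pobe7go6'
Chunk 3: stream[18..19]='2' size=0x2=2, data at stream[21..23]='4v' -> body[8..10], body so far='pobe7go64v'
Chunk 4: stream[25..26]='0' size=0 (terminator). Final body='pobe7go64v' (10 bytes)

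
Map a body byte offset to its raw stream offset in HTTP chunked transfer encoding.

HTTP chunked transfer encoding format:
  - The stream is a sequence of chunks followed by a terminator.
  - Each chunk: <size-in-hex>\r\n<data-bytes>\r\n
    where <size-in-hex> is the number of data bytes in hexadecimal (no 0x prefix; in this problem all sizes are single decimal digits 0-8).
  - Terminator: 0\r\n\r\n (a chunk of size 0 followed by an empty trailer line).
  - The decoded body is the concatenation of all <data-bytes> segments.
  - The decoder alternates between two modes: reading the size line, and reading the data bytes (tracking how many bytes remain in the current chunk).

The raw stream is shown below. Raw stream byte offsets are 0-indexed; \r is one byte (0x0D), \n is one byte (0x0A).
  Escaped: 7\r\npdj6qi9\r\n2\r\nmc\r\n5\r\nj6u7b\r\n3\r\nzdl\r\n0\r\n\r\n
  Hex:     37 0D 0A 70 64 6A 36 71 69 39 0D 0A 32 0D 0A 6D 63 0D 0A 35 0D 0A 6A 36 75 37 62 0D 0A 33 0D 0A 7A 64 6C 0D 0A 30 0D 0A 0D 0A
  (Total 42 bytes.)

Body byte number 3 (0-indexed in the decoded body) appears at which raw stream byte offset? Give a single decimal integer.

Answer: 6

Derivation:
Chunk 1: stream[0..1]='7' size=0x7=7, data at stream[3..10]='pdj6qi9' -> body[0..7], body so far='pdj6qi9'
Chunk 2: stream[12..13]='2' size=0x2=2, data at stream[15..17]='mc' -> body[7..9], body so far='pdj6qi9mc'
Chunk 3: stream[19..20]='5' size=0x5=5, data at stream[22..27]='j6u7b' -> body[9..14], body so far='pdj6qi9mcj6u7b'
Chunk 4: stream[29..30]='3' size=0x3=3, data at stream[32..35]='zdl' -> body[14..17], body so far='pdj6qi9mcj6u7bzdl'
Chunk 5: stream[37..38]='0' size=0 (terminator). Final body='pdj6qi9mcj6u7bzdl' (17 bytes)
Body byte 3 at stream offset 6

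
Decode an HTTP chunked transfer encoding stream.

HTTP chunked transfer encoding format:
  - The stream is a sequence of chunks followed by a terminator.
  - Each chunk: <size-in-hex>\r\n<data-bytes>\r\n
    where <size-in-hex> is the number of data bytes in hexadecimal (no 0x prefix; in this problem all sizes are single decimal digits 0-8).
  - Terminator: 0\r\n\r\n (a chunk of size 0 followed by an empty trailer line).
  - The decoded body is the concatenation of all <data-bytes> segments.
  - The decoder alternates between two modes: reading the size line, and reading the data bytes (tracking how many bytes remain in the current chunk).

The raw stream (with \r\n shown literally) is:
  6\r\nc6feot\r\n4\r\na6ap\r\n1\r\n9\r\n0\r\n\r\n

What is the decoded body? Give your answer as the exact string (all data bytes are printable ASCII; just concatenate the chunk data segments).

Chunk 1: stream[0..1]='6' size=0x6=6, data at stream[3..9]='c6feot' -> body[0..6], body so far='c6feot'
Chunk 2: stream[11..12]='4' size=0x4=4, data at stream[14..18]='a6ap' -> body[6..10], body so far='c6feota6ap'
Chunk 3: stream[20..21]='1' size=0x1=1, data at stream[23..24]='9' -> body[10..11], body so far='c6feota6ap9'
Chunk 4: stream[26..27]='0' size=0 (terminator). Final body='c6feota6ap9' (11 bytes)

Answer: c6feota6ap9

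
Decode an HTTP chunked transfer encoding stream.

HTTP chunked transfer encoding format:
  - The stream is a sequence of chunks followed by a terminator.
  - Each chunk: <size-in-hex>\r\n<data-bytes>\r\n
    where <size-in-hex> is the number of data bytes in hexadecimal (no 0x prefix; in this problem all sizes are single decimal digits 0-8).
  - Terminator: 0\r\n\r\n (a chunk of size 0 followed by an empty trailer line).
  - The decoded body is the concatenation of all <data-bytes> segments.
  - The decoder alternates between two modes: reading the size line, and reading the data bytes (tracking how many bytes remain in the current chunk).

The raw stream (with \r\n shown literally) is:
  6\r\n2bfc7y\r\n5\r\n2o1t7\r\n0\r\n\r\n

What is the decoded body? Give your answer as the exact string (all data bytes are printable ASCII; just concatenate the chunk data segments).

Chunk 1: stream[0..1]='6' size=0x6=6, data at stream[3..9]='2bfc7y' -> body[0..6], body so far='2bfc7y'
Chunk 2: stream[11..12]='5' size=0x5=5, data at stream[14..19]='2o1t7' -> body[6..11], body so far='2bfc7y2o1t7'
Chunk 3: stream[21..22]='0' size=0 (terminator). Final body='2bfc7y2o1t7' (11 bytes)

Answer: 2bfc7y2o1t7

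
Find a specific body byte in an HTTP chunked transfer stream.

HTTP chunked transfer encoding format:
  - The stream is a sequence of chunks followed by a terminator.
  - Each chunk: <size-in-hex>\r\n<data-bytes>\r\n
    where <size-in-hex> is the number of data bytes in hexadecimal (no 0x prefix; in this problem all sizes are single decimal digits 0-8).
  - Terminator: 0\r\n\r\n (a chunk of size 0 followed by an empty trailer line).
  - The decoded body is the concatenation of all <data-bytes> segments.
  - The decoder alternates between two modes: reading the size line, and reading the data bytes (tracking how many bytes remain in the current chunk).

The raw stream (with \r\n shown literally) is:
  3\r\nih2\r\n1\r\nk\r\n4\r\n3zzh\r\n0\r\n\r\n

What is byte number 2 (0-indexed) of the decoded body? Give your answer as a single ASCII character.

Answer: 2

Derivation:
Chunk 1: stream[0..1]='3' size=0x3=3, data at stream[3..6]='ih2' -> body[0..3], body so far='ih2'
Chunk 2: stream[8..9]='1' size=0x1=1, data at stream[11..12]='k' -> body[3..4], body so far='ih2k'
Chunk 3: stream[14..15]='4' size=0x4=4, data at stream[17..21]='3zzh' -> body[4..8], body so far='ih2k3zzh'
Chunk 4: stream[23..24]='0' size=0 (terminator). Final body='ih2k3zzh' (8 bytes)
Body byte 2 = '2'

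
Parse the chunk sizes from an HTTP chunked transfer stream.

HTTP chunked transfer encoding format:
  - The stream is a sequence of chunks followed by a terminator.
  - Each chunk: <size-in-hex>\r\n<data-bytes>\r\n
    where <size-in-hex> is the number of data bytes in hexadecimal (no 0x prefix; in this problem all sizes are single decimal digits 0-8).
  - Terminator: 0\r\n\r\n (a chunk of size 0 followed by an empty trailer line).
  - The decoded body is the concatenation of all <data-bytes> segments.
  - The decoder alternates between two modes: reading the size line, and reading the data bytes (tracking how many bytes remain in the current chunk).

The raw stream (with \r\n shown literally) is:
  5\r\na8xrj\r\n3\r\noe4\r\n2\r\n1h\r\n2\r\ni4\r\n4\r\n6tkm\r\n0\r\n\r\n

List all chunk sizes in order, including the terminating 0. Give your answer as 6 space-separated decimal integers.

Answer: 5 3 2 2 4 0

Derivation:
Chunk 1: stream[0..1]='5' size=0x5=5, data at stream[3..8]='a8xrj' -> body[0..5], body so far='a8xrj'
Chunk 2: stream[10..11]='3' size=0x3=3, data at stream[13..16]='oe4' -> body[5..8], body so far='a8xrjoe4'
Chunk 3: stream[18..19]='2' size=0x2=2, data at stream[21..23]='1h' -> body[8..10], body so far='a8xrjoe41h'
Chunk 4: stream[25..26]='2' size=0x2=2, data at stream[28..30]='i4' -> body[10..12], body so far='a8xrjoe41hi4'
Chunk 5: stream[32..33]='4' size=0x4=4, data at stream[35..39]='6tkm' -> body[12..16], body so far='a8xrjoe41hi46tkm'
Chunk 6: stream[41..42]='0' size=0 (terminator). Final body='a8xrjoe41hi46tkm' (16 bytes)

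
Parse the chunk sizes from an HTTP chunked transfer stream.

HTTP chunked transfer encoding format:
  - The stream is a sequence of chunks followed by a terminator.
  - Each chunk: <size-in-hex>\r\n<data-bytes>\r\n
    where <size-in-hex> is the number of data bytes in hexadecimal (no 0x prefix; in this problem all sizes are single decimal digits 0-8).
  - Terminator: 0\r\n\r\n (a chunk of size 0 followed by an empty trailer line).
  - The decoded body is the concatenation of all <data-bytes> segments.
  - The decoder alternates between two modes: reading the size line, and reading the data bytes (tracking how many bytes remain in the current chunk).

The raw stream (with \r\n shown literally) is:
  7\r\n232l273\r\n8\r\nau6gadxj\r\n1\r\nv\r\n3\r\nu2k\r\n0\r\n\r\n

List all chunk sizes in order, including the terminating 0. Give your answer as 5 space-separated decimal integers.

Chunk 1: stream[0..1]='7' size=0x7=7, data at stream[3..10]='232l273' -> body[0..7], body so far='232l273'
Chunk 2: stream[12..13]='8' size=0x8=8, data at stream[15..23]='au6gadxj' -> body[7..15], body so far='232l273au6gadxj'
Chunk 3: stream[25..26]='1' size=0x1=1, data at stream[28..29]='v' -> body[15..16], body so far='232l273au6gadxjv'
Chunk 4: stream[31..32]='3' size=0x3=3, data at stream[34..37]='u2k' -> body[16..19], body so far='232l273au6gadxjvu2k'
Chunk 5: stream[39..40]='0' size=0 (terminator). Final body='232l273au6gadxjvu2k' (19 bytes)

Answer: 7 8 1 3 0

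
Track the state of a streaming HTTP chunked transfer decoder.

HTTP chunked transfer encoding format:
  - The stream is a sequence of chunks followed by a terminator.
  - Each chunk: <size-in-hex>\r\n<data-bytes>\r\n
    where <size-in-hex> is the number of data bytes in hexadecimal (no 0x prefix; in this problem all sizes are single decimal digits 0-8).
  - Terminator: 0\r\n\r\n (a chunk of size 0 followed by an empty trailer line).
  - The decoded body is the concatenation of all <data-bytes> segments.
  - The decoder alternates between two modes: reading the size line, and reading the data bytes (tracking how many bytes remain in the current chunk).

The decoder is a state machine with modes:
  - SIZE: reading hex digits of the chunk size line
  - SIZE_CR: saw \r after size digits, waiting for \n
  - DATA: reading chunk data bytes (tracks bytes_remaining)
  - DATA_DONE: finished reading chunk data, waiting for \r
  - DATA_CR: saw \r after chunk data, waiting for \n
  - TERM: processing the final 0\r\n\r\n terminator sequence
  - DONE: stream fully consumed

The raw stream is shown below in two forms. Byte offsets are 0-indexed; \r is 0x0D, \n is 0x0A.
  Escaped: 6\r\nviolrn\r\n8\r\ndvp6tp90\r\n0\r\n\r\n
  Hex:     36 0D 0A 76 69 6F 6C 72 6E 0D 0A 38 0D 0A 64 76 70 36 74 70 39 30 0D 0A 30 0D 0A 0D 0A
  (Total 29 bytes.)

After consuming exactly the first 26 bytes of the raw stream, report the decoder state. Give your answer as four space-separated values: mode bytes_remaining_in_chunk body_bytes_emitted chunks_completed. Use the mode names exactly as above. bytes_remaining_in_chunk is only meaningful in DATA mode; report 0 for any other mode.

Byte 0 = '6': mode=SIZE remaining=0 emitted=0 chunks_done=0
Byte 1 = 0x0D: mode=SIZE_CR remaining=0 emitted=0 chunks_done=0
Byte 2 = 0x0A: mode=DATA remaining=6 emitted=0 chunks_done=0
Byte 3 = 'v': mode=DATA remaining=5 emitted=1 chunks_done=0
Byte 4 = 'i': mode=DATA remaining=4 emitted=2 chunks_done=0
Byte 5 = 'o': mode=DATA remaining=3 emitted=3 chunks_done=0
Byte 6 = 'l': mode=DATA remaining=2 emitted=4 chunks_done=0
Byte 7 = 'r': mode=DATA remaining=1 emitted=5 chunks_done=0
Byte 8 = 'n': mode=DATA_DONE remaining=0 emitted=6 chunks_done=0
Byte 9 = 0x0D: mode=DATA_CR remaining=0 emitted=6 chunks_done=0
Byte 10 = 0x0A: mode=SIZE remaining=0 emitted=6 chunks_done=1
Byte 11 = '8': mode=SIZE remaining=0 emitted=6 chunks_done=1
Byte 12 = 0x0D: mode=SIZE_CR remaining=0 emitted=6 chunks_done=1
Byte 13 = 0x0A: mode=DATA remaining=8 emitted=6 chunks_done=1
Byte 14 = 'd': mode=DATA remaining=7 emitted=7 chunks_done=1
Byte 15 = 'v': mode=DATA remaining=6 emitted=8 chunks_done=1
Byte 16 = 'p': mode=DATA remaining=5 emitted=9 chunks_done=1
Byte 17 = '6': mode=DATA remaining=4 emitted=10 chunks_done=1
Byte 18 = 't': mode=DATA remaining=3 emitted=11 chunks_done=1
Byte 19 = 'p': mode=DATA remaining=2 emitted=12 chunks_done=1
Byte 20 = '9': mode=DATA remaining=1 emitted=13 chunks_done=1
Byte 21 = '0': mode=DATA_DONE remaining=0 emitted=14 chunks_done=1
Byte 22 = 0x0D: mode=DATA_CR remaining=0 emitted=14 chunks_done=1
Byte 23 = 0x0A: mode=SIZE remaining=0 emitted=14 chunks_done=2
Byte 24 = '0': mode=SIZE remaining=0 emitted=14 chunks_done=2
Byte 25 = 0x0D: mode=SIZE_CR remaining=0 emitted=14 chunks_done=2

Answer: SIZE_CR 0 14 2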